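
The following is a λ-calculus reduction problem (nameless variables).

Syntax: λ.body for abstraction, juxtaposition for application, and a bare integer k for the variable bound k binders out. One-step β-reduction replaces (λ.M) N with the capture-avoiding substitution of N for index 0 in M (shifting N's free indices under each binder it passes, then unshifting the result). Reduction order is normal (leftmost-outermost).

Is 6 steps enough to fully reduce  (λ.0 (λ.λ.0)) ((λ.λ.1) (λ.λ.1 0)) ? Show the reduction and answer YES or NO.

Answer: YES — reaches normal form λ.λ.1 0 in 3 ≤ 6 steps

Working:
  start: (λ.0 (λ.λ.0)) ((λ.λ.1) (λ.λ.1 0))
  step 1: (λ.λ.1) (λ.λ.1 0) (λ.λ.0)
  step 2: (λ.λ.λ.1 0) (λ.λ.0)
  step 3: λ.λ.1 0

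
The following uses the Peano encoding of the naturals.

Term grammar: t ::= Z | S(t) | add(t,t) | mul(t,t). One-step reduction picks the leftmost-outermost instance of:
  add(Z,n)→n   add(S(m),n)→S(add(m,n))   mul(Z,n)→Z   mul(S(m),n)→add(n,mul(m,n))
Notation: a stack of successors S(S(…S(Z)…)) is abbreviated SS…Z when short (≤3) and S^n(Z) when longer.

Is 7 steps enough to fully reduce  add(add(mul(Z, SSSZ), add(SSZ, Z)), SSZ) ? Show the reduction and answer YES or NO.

  start: add(add(mul(Z, SSSZ), add(SSZ, Z)), SSZ)
  [1] add(add(Z, add(SSZ, Z)), SSZ)
  [2] add(add(SSZ, Z), SSZ)
  [3] add(S(add(SZ, Z)), SSZ)
  [4] S(add(add(SZ, Z), SSZ))
  [5] S(add(S(add(Z, Z)), SSZ))
  [6] S(S(add(add(Z, Z), SSZ)))
  [7] S(S(add(Z, SSZ)))

Answer: NO — after 7 steps the term is S(S(add(Z, SSZ))), not yet normal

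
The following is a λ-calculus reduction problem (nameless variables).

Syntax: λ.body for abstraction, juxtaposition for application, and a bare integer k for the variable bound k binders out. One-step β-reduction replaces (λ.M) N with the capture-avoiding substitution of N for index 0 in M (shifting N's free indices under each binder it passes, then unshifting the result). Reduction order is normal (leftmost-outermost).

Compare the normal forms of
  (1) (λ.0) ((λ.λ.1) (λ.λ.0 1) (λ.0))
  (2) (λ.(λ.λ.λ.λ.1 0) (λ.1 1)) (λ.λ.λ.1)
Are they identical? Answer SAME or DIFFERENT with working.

Answer: DIFFERENT — A ⇓ λ.λ.0 1, B ⇓ λ.λ.λ.1 0

Reduction:
Term A:
  start: (λ.0) ((λ.λ.1) (λ.λ.0 1) (λ.0))
  [1] (λ.λ.1) (λ.λ.0 1) (λ.0)
  [2] (λ.λ.λ.0 1) (λ.0)
  [3] λ.λ.0 1

Term B:
  start: (λ.(λ.λ.λ.λ.1 0) (λ.1 1)) (λ.λ.λ.1)
  [1] (λ.λ.λ.λ.1 0) (λ.(λ.λ.λ.1) (λ.λ.λ.1))
  [2] λ.λ.λ.1 0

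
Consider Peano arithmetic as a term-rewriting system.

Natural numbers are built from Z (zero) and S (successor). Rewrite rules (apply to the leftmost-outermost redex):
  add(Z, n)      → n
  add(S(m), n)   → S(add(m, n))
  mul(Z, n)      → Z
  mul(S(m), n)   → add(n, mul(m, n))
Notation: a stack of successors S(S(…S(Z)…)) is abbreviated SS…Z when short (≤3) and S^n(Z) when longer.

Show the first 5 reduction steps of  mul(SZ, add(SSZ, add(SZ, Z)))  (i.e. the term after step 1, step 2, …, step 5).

  start: mul(SZ, add(SSZ, add(SZ, Z)))
  step 1: add(add(SSZ, add(SZ, Z)), mul(Z, add(SSZ, add(SZ, Z))))
  step 2: add(S(add(SZ, add(SZ, Z))), mul(Z, add(SSZ, add(SZ, Z))))
  step 3: S(add(add(SZ, add(SZ, Z)), mul(Z, add(SSZ, add(SZ, Z)))))
  step 4: S(add(S(add(Z, add(SZ, Z))), mul(Z, add(SSZ, add(SZ, Z)))))
  step 5: S(S(add(add(Z, add(SZ, Z)), mul(Z, add(SSZ, add(SZ, Z))))))

Answer: after 5 steps: S(S(add(add(Z, add(SZ, Z)), mul(Z, add(SSZ, add(SZ, Z))))))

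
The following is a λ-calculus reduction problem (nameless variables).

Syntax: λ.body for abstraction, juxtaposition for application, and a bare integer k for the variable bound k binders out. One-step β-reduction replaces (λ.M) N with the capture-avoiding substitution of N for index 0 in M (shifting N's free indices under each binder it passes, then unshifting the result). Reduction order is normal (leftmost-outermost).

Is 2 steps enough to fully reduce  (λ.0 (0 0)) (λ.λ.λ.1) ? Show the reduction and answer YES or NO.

Answer: YES — reaches normal form λ.λ.1 in 2 ≤ 2 steps

Derivation:
  start: (λ.0 (0 0)) (λ.λ.λ.1)
  [1] (λ.λ.λ.1) ((λ.λ.λ.1) (λ.λ.λ.1))
  [2] λ.λ.1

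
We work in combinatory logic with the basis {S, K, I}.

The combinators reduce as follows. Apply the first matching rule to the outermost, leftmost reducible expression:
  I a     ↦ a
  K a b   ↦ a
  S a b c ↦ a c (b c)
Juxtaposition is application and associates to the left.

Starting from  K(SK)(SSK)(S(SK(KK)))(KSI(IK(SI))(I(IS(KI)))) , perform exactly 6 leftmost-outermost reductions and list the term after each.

Answer: after 6 steps: S(K(SI))(IS(KI))

Working:
  start: K(SK)(SSK)(S(SK(KK)))(KSI(IK(SI))(I(IS(KI))))
  step 1: SK(S(SK(KK)))(KSI(IK(SI))(I(IS(KI))))
  step 2: K(KSI(IK(SI))(I(IS(KI))))(S(SK(KK))(KSI(IK(SI))(I(IS(KI)))))
  step 3: KSI(IK(SI))(I(IS(KI)))
  step 4: S(IK(SI))(I(IS(KI)))
  step 5: S(K(SI))(I(IS(KI)))
  step 6: S(K(SI))(IS(KI))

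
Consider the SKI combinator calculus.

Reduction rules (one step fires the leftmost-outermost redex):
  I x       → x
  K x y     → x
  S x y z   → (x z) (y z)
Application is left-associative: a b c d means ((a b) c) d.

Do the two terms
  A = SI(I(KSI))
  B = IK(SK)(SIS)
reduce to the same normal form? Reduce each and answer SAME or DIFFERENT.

Term A:
  start: SI(I(KSI))
  step 1: SI(KSI)
  step 2: SIS

Term B:
  start: IK(SK)(SIS)
  step 1: K(SK)(SIS)
  step 2: SK

Answer: DIFFERENT — A ⇓ SIS, B ⇓ SK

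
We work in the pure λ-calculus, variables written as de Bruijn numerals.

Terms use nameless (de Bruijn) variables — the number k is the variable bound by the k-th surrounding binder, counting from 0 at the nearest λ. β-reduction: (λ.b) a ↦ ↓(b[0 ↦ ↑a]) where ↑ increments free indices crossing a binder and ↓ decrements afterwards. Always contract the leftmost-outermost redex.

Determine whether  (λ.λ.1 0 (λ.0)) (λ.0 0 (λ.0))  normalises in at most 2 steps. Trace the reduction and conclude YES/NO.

  start: (λ.λ.1 0 (λ.0)) (λ.0 0 (λ.0))
  step 1: λ.(λ.0 0 (λ.0)) 0 (λ.0)
  step 2: λ.0 0 (λ.0) (λ.0)

Answer: YES — reaches normal form λ.0 0 (λ.0) (λ.0) in 2 ≤ 2 steps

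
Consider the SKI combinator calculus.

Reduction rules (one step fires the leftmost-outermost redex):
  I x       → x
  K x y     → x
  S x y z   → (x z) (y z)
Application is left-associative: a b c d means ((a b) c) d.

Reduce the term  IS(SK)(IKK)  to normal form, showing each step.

Answer: normal form = S(SK)(KK)  (in 2 steps)

Working:
  start: IS(SK)(IKK)
  [1] S(SK)(IKK)
  [2] S(SK)(KK)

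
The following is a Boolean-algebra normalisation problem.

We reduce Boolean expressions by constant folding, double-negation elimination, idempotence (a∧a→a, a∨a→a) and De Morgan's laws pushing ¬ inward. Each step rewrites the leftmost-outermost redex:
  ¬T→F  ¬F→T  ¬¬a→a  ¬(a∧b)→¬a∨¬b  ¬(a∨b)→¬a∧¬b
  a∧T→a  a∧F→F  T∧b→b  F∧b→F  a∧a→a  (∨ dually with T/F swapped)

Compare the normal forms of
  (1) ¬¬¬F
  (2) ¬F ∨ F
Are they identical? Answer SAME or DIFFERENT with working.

Term A:
  start: ¬¬¬F
  [1] ¬F
  [2] T

Term B:
  start: ¬F ∨ F
  [1] ¬F
  [2] T

Answer: SAME — A ⇓ T, B ⇓ T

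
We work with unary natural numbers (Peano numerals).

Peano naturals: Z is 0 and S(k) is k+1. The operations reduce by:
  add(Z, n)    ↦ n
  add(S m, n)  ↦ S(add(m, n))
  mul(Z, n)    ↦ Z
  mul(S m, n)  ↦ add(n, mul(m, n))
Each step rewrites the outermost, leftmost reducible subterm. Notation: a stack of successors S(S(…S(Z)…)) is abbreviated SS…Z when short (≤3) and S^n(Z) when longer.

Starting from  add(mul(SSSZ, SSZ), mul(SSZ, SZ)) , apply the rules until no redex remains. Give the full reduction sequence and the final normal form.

Answer: normal form = S^8(Z)  (in 27 steps)

Derivation:
  start: add(mul(SSSZ, SSZ), mul(SSZ, SZ))
  →1  add(add(SSZ, mul(SSZ, SSZ)), mul(SSZ, SZ))
  →2  add(S(add(SZ, mul(SSZ, SSZ))), mul(SSZ, SZ))
  →3  S(add(add(SZ, mul(SSZ, SSZ)), mul(SSZ, SZ)))
  →4  S(add(S(add(Z, mul(SSZ, SSZ))), mul(SSZ, SZ)))
  →5  S(S(add(add(Z, mul(SSZ, SSZ)), mul(SSZ, SZ))))
  →6  S(S(add(mul(SSZ, SSZ), mul(SSZ, SZ))))
  →7  S(S(add(add(SSZ, mul(SZ, SSZ)), mul(SSZ, SZ))))
  →8  S(S(add(S(add(SZ, mul(SZ, SSZ))), mul(SSZ, SZ))))
  →9  S(S(S(add(add(SZ, mul(SZ, SSZ)), mul(SSZ, SZ)))))
  →10  S(S(S(add(S(add(Z, mul(SZ, SSZ))), mul(SSZ, SZ)))))
  →11  S(S(S(S(add(add(Z, mul(SZ, SSZ)), mul(SSZ, SZ))))))
  →12  S(S(S(S(add(mul(SZ, SSZ), mul(SSZ, SZ))))))
  →13  S(S(S(S(add(add(SSZ, mul(Z, SSZ)), mul(SSZ, SZ))))))
  →14  S(S(S(S(add(S(add(SZ, mul(Z, SSZ))), mul(SSZ, SZ))))))
  →15  S(S(S(S(S(add(add(SZ, mul(Z, SSZ)), mul(SSZ, SZ)))))))
  →16  S(S(S(S(S(add(S(add(Z, mul(Z, SSZ))), mul(SSZ, SZ)))))))
  →17  S(S(S(S(S(S(add(add(Z, mul(Z, SSZ)), mul(SSZ, SZ))))))))
  →18  S(S(S(S(S(S(add(mul(Z, SSZ), mul(SSZ, SZ))))))))
  →19  S(S(S(S(S(S(add(Z, mul(SSZ, SZ))))))))
  →20  S(S(S(S(S(S(mul(SSZ, SZ)))))))
  →21  S(S(S(S(S(S(add(SZ, mul(SZ, SZ))))))))
  →22  S(S(S(S(S(S(S(add(Z, mul(SZ, SZ)))))))))
  →23  S(S(S(S(S(S(S(mul(SZ, SZ))))))))
  →24  S(S(S(S(S(S(S(add(SZ, mul(Z, SZ)))))))))
  →25  S(S(S(S(S(S(S(S(add(Z, mul(Z, SZ))))))))))
  →26  S(S(S(S(S(S(S(S(mul(Z, SZ)))))))))
  →27  S^8(Z)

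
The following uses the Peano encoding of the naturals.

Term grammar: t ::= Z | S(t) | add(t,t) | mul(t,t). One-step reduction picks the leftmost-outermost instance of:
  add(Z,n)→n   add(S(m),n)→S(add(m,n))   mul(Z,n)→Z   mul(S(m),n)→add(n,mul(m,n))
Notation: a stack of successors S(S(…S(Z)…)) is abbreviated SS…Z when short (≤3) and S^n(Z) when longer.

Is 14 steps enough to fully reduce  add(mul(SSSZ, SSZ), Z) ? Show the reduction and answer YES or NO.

Answer: NO — after 14 steps the term is S(S(S(S(add(S(add(SZ, mul(Z, SSZ))), Z))))), not yet normal

Reduction:
  start: add(mul(SSSZ, SSZ), Z)
  step 1: add(add(SSZ, mul(SSZ, SSZ)), Z)
  step 2: add(S(add(SZ, mul(SSZ, SSZ))), Z)
  step 3: S(add(add(SZ, mul(SSZ, SSZ)), Z))
  step 4: S(add(S(add(Z, mul(SSZ, SSZ))), Z))
  step 5: S(S(add(add(Z, mul(SSZ, SSZ)), Z)))
  step 6: S(S(add(mul(SSZ, SSZ), Z)))
  step 7: S(S(add(add(SSZ, mul(SZ, SSZ)), Z)))
  step 8: S(S(add(S(add(SZ, mul(SZ, SSZ))), Z)))
  step 9: S(S(S(add(add(SZ, mul(SZ, SSZ)), Z))))
  step 10: S(S(S(add(S(add(Z, mul(SZ, SSZ))), Z))))
  step 11: S(S(S(S(add(add(Z, mul(SZ, SSZ)), Z)))))
  step 12: S(S(S(S(add(mul(SZ, SSZ), Z)))))
  step 13: S(S(S(S(add(add(SSZ, mul(Z, SSZ)), Z)))))
  step 14: S(S(S(S(add(S(add(SZ, mul(Z, SSZ))), Z)))))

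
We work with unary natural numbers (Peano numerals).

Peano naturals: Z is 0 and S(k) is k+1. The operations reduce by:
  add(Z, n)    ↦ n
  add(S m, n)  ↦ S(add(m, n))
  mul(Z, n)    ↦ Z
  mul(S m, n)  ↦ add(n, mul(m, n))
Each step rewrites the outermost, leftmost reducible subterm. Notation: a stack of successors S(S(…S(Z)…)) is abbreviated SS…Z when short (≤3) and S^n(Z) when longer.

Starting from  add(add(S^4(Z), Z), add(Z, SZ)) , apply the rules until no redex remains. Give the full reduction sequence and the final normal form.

Answer: normal form = S^5(Z)  (in 11 steps)

Reduction:
  start: add(add(S^4(Z), Z), add(Z, SZ))
  step 1: add(S(add(SSSZ, Z)), add(Z, SZ))
  step 2: S(add(add(SSSZ, Z), add(Z, SZ)))
  step 3: S(add(S(add(SSZ, Z)), add(Z, SZ)))
  step 4: S(S(add(add(SSZ, Z), add(Z, SZ))))
  step 5: S(S(add(S(add(SZ, Z)), add(Z, SZ))))
  step 6: S(S(S(add(add(SZ, Z), add(Z, SZ)))))
  step 7: S(S(S(add(S(add(Z, Z)), add(Z, SZ)))))
  step 8: S(S(S(S(add(add(Z, Z), add(Z, SZ))))))
  step 9: S(S(S(S(add(Z, add(Z, SZ))))))
  step 10: S(S(S(S(add(Z, SZ)))))
  step 11: S^5(Z)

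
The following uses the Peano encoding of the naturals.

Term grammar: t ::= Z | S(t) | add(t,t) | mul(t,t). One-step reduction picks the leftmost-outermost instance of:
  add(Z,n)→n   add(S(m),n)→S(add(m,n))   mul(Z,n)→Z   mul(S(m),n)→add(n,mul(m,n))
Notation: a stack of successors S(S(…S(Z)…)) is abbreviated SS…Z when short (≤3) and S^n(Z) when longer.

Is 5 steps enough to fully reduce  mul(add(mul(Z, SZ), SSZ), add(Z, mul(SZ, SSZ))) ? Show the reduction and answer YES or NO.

Answer: NO — after 5 steps the term is add(add(SSZ, mul(Z, SSZ)), mul(SZ, add(Z, mul(SZ, SSZ)))), not yet normal

Reduction:
  start: mul(add(mul(Z, SZ), SSZ), add(Z, mul(SZ, SSZ)))
  [1] mul(add(Z, SSZ), add(Z, mul(SZ, SSZ)))
  [2] mul(SSZ, add(Z, mul(SZ, SSZ)))
  [3] add(add(Z, mul(SZ, SSZ)), mul(SZ, add(Z, mul(SZ, SSZ))))
  [4] add(mul(SZ, SSZ), mul(SZ, add(Z, mul(SZ, SSZ))))
  [5] add(add(SSZ, mul(Z, SSZ)), mul(SZ, add(Z, mul(SZ, SSZ))))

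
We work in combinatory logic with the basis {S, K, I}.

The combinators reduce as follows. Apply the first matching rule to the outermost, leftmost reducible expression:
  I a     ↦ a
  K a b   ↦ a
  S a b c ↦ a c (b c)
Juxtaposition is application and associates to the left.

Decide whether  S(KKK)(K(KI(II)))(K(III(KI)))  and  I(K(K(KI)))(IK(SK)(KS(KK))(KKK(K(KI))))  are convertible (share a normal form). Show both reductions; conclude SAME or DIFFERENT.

Term A:
  start: S(KKK)(K(KI(II)))(K(III(KI)))
  [1] KKK(K(III(KI)))(K(KI(II))(K(III(KI))))
  [2] K(K(III(KI)))(K(KI(II))(K(III(KI))))
  [3] K(III(KI))
  [4] K(II(KI))
  [5] K(I(KI))
  [6] K(KI)

Term B:
  start: I(K(K(KI)))(IK(SK)(KS(KK))(KKK(K(KI))))
  [1] K(K(KI))(IK(SK)(KS(KK))(KKK(K(KI))))
  [2] K(KI)

Answer: SAME — A ⇓ K(KI), B ⇓ K(KI)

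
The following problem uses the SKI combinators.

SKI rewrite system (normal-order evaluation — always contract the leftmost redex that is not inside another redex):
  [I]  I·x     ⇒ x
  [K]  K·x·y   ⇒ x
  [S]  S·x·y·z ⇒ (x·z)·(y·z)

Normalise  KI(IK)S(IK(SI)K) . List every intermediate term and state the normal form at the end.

  start: KI(IK)S(IK(SI)K)
  step 1: IS(IK(SI)K)
  step 2: S(IK(SI)K)
  step 3: S(K(SI)K)
  step 4: S(SI)

Answer: normal form = S(SI)  (in 4 steps)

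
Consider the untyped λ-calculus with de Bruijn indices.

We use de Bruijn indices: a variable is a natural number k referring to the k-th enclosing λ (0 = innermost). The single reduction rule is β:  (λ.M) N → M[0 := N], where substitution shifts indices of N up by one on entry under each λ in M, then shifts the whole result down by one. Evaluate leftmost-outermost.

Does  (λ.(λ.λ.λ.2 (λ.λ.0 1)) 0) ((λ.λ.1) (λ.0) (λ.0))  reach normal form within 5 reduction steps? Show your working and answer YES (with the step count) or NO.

Answer: YES — reaches normal form λ.λ.λ.λ.0 1 in 5 ≤ 5 steps

Reduction:
  start: (λ.(λ.λ.λ.2 (λ.λ.0 1)) 0) ((λ.λ.1) (λ.0) (λ.0))
  step 1: (λ.λ.λ.2 (λ.λ.0 1)) ((λ.λ.1) (λ.0) (λ.0))
  step 2: λ.λ.(λ.λ.1) (λ.0) (λ.0) (λ.λ.0 1)
  step 3: λ.λ.(λ.λ.0) (λ.0) (λ.λ.0 1)
  step 4: λ.λ.(λ.0) (λ.λ.0 1)
  step 5: λ.λ.λ.λ.0 1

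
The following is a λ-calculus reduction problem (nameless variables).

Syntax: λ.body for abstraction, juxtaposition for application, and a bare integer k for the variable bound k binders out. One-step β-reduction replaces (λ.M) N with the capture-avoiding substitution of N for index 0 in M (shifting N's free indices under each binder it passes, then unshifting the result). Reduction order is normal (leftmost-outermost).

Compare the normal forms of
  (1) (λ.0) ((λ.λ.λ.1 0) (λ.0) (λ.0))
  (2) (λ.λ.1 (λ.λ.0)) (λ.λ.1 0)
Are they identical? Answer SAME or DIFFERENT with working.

Answer: DIFFERENT — A ⇓ λ.0, B ⇓ λ.λ.λ.0

Working:
Term A:
  start: (λ.0) ((λ.λ.λ.1 0) (λ.0) (λ.0))
  →1  (λ.λ.λ.1 0) (λ.0) (λ.0)
  →2  (λ.λ.1 0) (λ.0)
  →3  λ.(λ.0) 0
  →4  λ.0

Term B:
  start: (λ.λ.1 (λ.λ.0)) (λ.λ.1 0)
  →1  λ.(λ.λ.1 0) (λ.λ.0)
  →2  λ.λ.(λ.λ.0) 0
  →3  λ.λ.λ.0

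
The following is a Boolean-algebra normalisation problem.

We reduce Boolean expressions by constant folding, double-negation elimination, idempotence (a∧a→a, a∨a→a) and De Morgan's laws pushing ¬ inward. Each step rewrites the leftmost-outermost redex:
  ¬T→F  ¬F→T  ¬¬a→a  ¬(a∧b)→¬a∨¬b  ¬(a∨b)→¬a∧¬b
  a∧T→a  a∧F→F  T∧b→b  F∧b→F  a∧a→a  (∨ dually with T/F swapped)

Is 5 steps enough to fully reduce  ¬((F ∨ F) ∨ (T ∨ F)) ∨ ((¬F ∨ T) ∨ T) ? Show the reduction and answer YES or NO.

Answer: NO — after 5 steps the term is ¬(T ∨ F) ∨ ((¬F ∨ T) ∨ T), not yet normal

Working:
  start: ¬((F ∨ F) ∨ (T ∨ F)) ∨ ((¬F ∨ T) ∨ T)
  →1  (¬(F ∨ F) ∧ ¬(T ∨ F)) ∨ ((¬F ∨ T) ∨ T)
  →2  ((¬F ∧ ¬F) ∧ ¬(T ∨ F)) ∨ ((¬F ∨ T) ∨ T)
  →3  (¬F ∧ ¬(T ∨ F)) ∨ ((¬F ∨ T) ∨ T)
  →4  (T ∧ ¬(T ∨ F)) ∨ ((¬F ∨ T) ∨ T)
  →5  ¬(T ∨ F) ∨ ((¬F ∨ T) ∨ T)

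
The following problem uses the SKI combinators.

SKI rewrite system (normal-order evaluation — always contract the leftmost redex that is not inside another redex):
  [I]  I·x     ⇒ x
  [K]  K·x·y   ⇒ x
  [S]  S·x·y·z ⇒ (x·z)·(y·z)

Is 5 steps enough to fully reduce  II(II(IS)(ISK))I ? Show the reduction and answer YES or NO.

  start: II(II(IS)(ISK))I
  step 1: I(II(IS)(ISK))I
  step 2: II(IS)(ISK)I
  step 3: I(IS)(ISK)I
  step 4: IS(ISK)I
  step 5: S(ISK)I

Answer: NO — after 5 steps the term is S(ISK)I, not yet normal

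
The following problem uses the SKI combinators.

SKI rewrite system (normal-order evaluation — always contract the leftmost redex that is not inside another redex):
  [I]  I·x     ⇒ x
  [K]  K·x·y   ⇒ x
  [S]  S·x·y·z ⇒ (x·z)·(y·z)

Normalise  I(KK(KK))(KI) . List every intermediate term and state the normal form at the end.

  start: I(KK(KK))(KI)
  [1] KK(KK)(KI)
  [2] K(KI)

Answer: normal form = K(KI)  (in 2 steps)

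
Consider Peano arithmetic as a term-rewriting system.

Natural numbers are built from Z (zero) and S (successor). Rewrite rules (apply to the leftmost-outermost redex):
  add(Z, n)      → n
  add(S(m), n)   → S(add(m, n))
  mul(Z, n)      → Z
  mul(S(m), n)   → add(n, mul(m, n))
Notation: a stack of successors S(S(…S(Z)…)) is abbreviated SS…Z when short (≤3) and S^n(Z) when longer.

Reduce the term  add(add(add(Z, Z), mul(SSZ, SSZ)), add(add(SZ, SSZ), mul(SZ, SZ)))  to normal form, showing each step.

  start: add(add(add(Z, Z), mul(SSZ, SSZ)), add(add(SZ, SSZ), mul(SZ, SZ)))
  step 1: add(add(Z, mul(SSZ, SSZ)), add(add(SZ, SSZ), mul(SZ, SZ)))
  step 2: add(mul(SSZ, SSZ), add(add(SZ, SSZ), mul(SZ, SZ)))
  step 3: add(add(SSZ, mul(SZ, SSZ)), add(add(SZ, SSZ), mul(SZ, SZ)))
  step 4: add(S(add(SZ, mul(SZ, SSZ))), add(add(SZ, SSZ), mul(SZ, SZ)))
  step 5: S(add(add(SZ, mul(SZ, SSZ)), add(add(SZ, SSZ), mul(SZ, SZ))))
  step 6: S(add(S(add(Z, mul(SZ, SSZ))), add(add(SZ, SSZ), mul(SZ, SZ))))
  step 7: S(S(add(add(Z, mul(SZ, SSZ)), add(add(SZ, SSZ), mul(SZ, SZ)))))
  step 8: S(S(add(mul(SZ, SSZ), add(add(SZ, SSZ), mul(SZ, SZ)))))
  step 9: S(S(add(add(SSZ, mul(Z, SSZ)), add(add(SZ, SSZ), mul(SZ, SZ)))))
  step 10: S(S(add(S(add(SZ, mul(Z, SSZ))), add(add(SZ, SSZ), mul(SZ, SZ)))))
  step 11: S(S(S(add(add(SZ, mul(Z, SSZ)), add(add(SZ, SSZ), mul(SZ, SZ))))))
  step 12: S(S(S(add(S(add(Z, mul(Z, SSZ))), add(add(SZ, SSZ), mul(SZ, SZ))))))
  step 13: S(S(S(S(add(add(Z, mul(Z, SSZ)), add(add(SZ, SSZ), mul(SZ, SZ)))))))
  step 14: S(S(S(S(add(mul(Z, SSZ), add(add(SZ, SSZ), mul(SZ, SZ)))))))
  step 15: S(S(S(S(add(Z, add(add(SZ, SSZ), mul(SZ, SZ)))))))
  step 16: S(S(S(S(add(add(SZ, SSZ), mul(SZ, SZ))))))
  step 17: S(S(S(S(add(S(add(Z, SSZ)), mul(SZ, SZ))))))
  step 18: S(S(S(S(S(add(add(Z, SSZ), mul(SZ, SZ)))))))
  step 19: S(S(S(S(S(add(SSZ, mul(SZ, SZ)))))))
  step 20: S(S(S(S(S(S(add(SZ, mul(SZ, SZ))))))))
  step 21: S(S(S(S(S(S(S(add(Z, mul(SZ, SZ)))))))))
  step 22: S(S(S(S(S(S(S(mul(SZ, SZ))))))))
  step 23: S(S(S(S(S(S(S(add(SZ, mul(Z, SZ)))))))))
  step 24: S(S(S(S(S(S(S(S(add(Z, mul(Z, SZ))))))))))
  step 25: S(S(S(S(S(S(S(S(mul(Z, SZ)))))))))
  step 26: S^8(Z)

Answer: normal form = S^8(Z)  (in 26 steps)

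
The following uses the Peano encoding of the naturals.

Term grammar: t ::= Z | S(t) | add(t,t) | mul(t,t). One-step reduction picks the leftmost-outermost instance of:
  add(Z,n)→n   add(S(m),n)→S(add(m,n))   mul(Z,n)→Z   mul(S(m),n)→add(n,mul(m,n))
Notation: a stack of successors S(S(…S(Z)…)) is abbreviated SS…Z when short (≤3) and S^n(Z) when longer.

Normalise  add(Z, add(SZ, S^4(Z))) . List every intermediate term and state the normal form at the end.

Answer: normal form = S^5(Z)  (in 3 steps)

Working:
  start: add(Z, add(SZ, S^4(Z)))
  [1] add(SZ, S^4(Z))
  [2] S(add(Z, S^4(Z)))
  [3] S^5(Z)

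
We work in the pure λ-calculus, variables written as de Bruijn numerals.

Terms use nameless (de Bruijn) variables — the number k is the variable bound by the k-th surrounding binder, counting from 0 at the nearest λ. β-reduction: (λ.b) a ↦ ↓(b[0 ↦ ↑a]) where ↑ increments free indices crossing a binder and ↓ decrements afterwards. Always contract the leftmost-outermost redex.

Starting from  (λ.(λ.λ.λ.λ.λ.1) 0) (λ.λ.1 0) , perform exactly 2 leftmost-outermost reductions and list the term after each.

  start: (λ.(λ.λ.λ.λ.λ.1) 0) (λ.λ.1 0)
  [1] (λ.λ.λ.λ.λ.1) (λ.λ.1 0)
  [2] λ.λ.λ.λ.1

Answer: after 2 steps: λ.λ.λ.λ.1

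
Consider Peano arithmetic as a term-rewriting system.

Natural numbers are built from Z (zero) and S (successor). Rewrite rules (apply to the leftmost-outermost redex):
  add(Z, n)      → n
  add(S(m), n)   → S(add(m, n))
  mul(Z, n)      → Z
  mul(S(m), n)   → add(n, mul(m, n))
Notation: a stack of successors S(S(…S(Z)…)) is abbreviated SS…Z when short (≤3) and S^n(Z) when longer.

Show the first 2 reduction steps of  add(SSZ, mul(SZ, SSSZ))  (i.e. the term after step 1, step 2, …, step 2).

Answer: after 2 steps: S(S(add(Z, mul(SZ, SSSZ))))

Working:
  start: add(SSZ, mul(SZ, SSSZ))
  →1  S(add(SZ, mul(SZ, SSSZ)))
  →2  S(S(add(Z, mul(SZ, SSSZ))))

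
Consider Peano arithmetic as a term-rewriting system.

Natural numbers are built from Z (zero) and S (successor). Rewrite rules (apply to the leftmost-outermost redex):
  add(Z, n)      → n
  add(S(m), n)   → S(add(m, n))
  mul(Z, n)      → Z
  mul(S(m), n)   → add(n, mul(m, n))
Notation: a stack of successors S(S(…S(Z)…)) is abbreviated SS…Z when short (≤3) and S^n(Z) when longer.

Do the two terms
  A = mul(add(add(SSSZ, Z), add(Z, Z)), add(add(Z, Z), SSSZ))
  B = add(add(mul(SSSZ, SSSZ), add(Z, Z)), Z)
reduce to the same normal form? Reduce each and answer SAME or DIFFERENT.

Answer: SAME — A ⇓ S^9(Z), B ⇓ S^9(Z)

Derivation:
Term A:
  start: mul(add(add(SSSZ, Z), add(Z, Z)), add(add(Z, Z), SSSZ))
  →1  mul(add(S(add(SSZ, Z)), add(Z, Z)), add(add(Z, Z), SSSZ))
  →2  mul(S(add(add(SSZ, Z), add(Z, Z))), add(add(Z, Z), SSSZ))
  →3  add(add(add(Z, Z), SSSZ), mul(add(add(SSZ, Z), add(Z, Z)), add(add(Z, Z), SSSZ)))
  →4  add(add(Z, SSSZ), mul(add(add(SSZ, Z), add(Z, Z)), add(add(Z, Z), SSSZ)))
  →5  add(SSSZ, mul(add(add(SSZ, Z), add(Z, Z)), add(add(Z, Z), SSSZ)))
  →6  S(add(SSZ, mul(add(add(SSZ, Z), add(Z, Z)), add(add(Z, Z), SSSZ))))
  →7  S(S(add(SZ, mul(add(add(SSZ, Z), add(Z, Z)), add(add(Z, Z), SSSZ)))))
  →8  S(S(S(add(Z, mul(add(add(SSZ, Z), add(Z, Z)), add(add(Z, Z), SSSZ))))))
  →9  S(S(S(mul(add(add(SSZ, Z), add(Z, Z)), add(add(Z, Z), SSSZ)))))
  →10  S(S(S(mul(add(S(add(SZ, Z)), add(Z, Z)), add(add(Z, Z), SSSZ)))))
  →11  S(S(S(mul(S(add(add(SZ, Z), add(Z, Z))), add(add(Z, Z), SSSZ)))))
  →12  S(S(S(add(add(add(Z, Z), SSSZ), mul(add(add(SZ, Z), add(Z, Z)), add(add(Z, Z), SSSZ))))))
  →13  S(S(S(add(add(Z, SSSZ), mul(add(add(SZ, Z), add(Z, Z)), add(add(Z, Z), SSSZ))))))
  →14  S(S(S(add(SSSZ, mul(add(add(SZ, Z), add(Z, Z)), add(add(Z, Z), SSSZ))))))
  →15  S(S(S(S(add(SSZ, mul(add(add(SZ, Z), add(Z, Z)), add(add(Z, Z), SSSZ)))))))
  →16  S(S(S(S(S(add(SZ, mul(add(add(SZ, Z), add(Z, Z)), add(add(Z, Z), SSSZ))))))))
  →17  S(S(S(S(S(S(add(Z, mul(add(add(SZ, Z), add(Z, Z)), add(add(Z, Z), SSSZ)))))))))
  →18  S(S(S(S(S(S(mul(add(add(SZ, Z), add(Z, Z)), add(add(Z, Z), SSSZ))))))))
  →19  S(S(S(S(S(S(mul(add(S(add(Z, Z)), add(Z, Z)), add(add(Z, Z), SSSZ))))))))
  →20  S(S(S(S(S(S(mul(S(add(add(Z, Z), add(Z, Z))), add(add(Z, Z), SSSZ))))))))
  →21  S(S(S(S(S(S(add(add(add(Z, Z), SSSZ), mul(add(add(Z, Z), add(Z, Z)), add(add(Z, Z), SSSZ)))))))))
  →22  S(S(S(S(S(S(add(add(Z, SSSZ), mul(add(add(Z, Z), add(Z, Z)), add(add(Z, Z), SSSZ)))))))))
  →23  S(S(S(S(S(S(add(SSSZ, mul(add(add(Z, Z), add(Z, Z)), add(add(Z, Z), SSSZ)))))))))
  →24  S(S(S(S(S(S(S(add(SSZ, mul(add(add(Z, Z), add(Z, Z)), add(add(Z, Z), SSSZ))))))))))
  →25  S(S(S(S(S(S(S(S(add(SZ, mul(add(add(Z, Z), add(Z, Z)), add(add(Z, Z), SSSZ)))))))))))
  →26  S(S(S(S(S(S(S(S(S(add(Z, mul(add(add(Z, Z), add(Z, Z)), add(add(Z, Z), SSSZ))))))))))))
  →27  S(S(S(S(S(S(S(S(S(mul(add(add(Z, Z), add(Z, Z)), add(add(Z, Z), SSSZ)))))))))))
  →28  S(S(S(S(S(S(S(S(S(mul(add(Z, add(Z, Z)), add(add(Z, Z), SSSZ)))))))))))
  →29  S(S(S(S(S(S(S(S(S(mul(add(Z, Z), add(add(Z, Z), SSSZ)))))))))))
  →30  S(S(S(S(S(S(S(S(S(mul(Z, add(add(Z, Z), SSSZ)))))))))))
  →31  S^9(Z)

Term B:
  start: add(add(mul(SSSZ, SSSZ), add(Z, Z)), Z)
  →1  add(add(add(SSSZ, mul(SSZ, SSSZ)), add(Z, Z)), Z)
  →2  add(add(S(add(SSZ, mul(SSZ, SSSZ))), add(Z, Z)), Z)
  →3  add(S(add(add(SSZ, mul(SSZ, SSSZ)), add(Z, Z))), Z)
  →4  S(add(add(add(SSZ, mul(SSZ, SSSZ)), add(Z, Z)), Z))
  →5  S(add(add(S(add(SZ, mul(SSZ, SSSZ))), add(Z, Z)), Z))
  →6  S(add(S(add(add(SZ, mul(SSZ, SSSZ)), add(Z, Z))), Z))
  →7  S(S(add(add(add(SZ, mul(SSZ, SSSZ)), add(Z, Z)), Z)))
  →8  S(S(add(add(S(add(Z, mul(SSZ, SSSZ))), add(Z, Z)), Z)))
  →9  S(S(add(S(add(add(Z, mul(SSZ, SSSZ)), add(Z, Z))), Z)))
  →10  S(S(S(add(add(add(Z, mul(SSZ, SSSZ)), add(Z, Z)), Z))))
  →11  S(S(S(add(add(mul(SSZ, SSSZ), add(Z, Z)), Z))))
  →12  S(S(S(add(add(add(SSSZ, mul(SZ, SSSZ)), add(Z, Z)), Z))))
  →13  S(S(S(add(add(S(add(SSZ, mul(SZ, SSSZ))), add(Z, Z)), Z))))
  →14  S(S(S(add(S(add(add(SSZ, mul(SZ, SSSZ)), add(Z, Z))), Z))))
  →15  S(S(S(S(add(add(add(SSZ, mul(SZ, SSSZ)), add(Z, Z)), Z)))))
  →16  S(S(S(S(add(add(S(add(SZ, mul(SZ, SSSZ))), add(Z, Z)), Z)))))
  →17  S(S(S(S(add(S(add(add(SZ, mul(SZ, SSSZ)), add(Z, Z))), Z)))))
  →18  S(S(S(S(S(add(add(add(SZ, mul(SZ, SSSZ)), add(Z, Z)), Z))))))
  →19  S(S(S(S(S(add(add(S(add(Z, mul(SZ, SSSZ))), add(Z, Z)), Z))))))
  →20  S(S(S(S(S(add(S(add(add(Z, mul(SZ, SSSZ)), add(Z, Z))), Z))))))
  →21  S(S(S(S(S(S(add(add(add(Z, mul(SZ, SSSZ)), add(Z, Z)), Z)))))))
  →22  S(S(S(S(S(S(add(add(mul(SZ, SSSZ), add(Z, Z)), Z)))))))
  →23  S(S(S(S(S(S(add(add(add(SSSZ, mul(Z, SSSZ)), add(Z, Z)), Z)))))))
  →24  S(S(S(S(S(S(add(add(S(add(SSZ, mul(Z, SSSZ))), add(Z, Z)), Z)))))))
  →25  S(S(S(S(S(S(add(S(add(add(SSZ, mul(Z, SSSZ)), add(Z, Z))), Z)))))))
  →26  S(S(S(S(S(S(S(add(add(add(SSZ, mul(Z, SSSZ)), add(Z, Z)), Z))))))))
  →27  S(S(S(S(S(S(S(add(add(S(add(SZ, mul(Z, SSSZ))), add(Z, Z)), Z))))))))
  →28  S(S(S(S(S(S(S(add(S(add(add(SZ, mul(Z, SSSZ)), add(Z, Z))), Z))))))))
  →29  S(S(S(S(S(S(S(S(add(add(add(SZ, mul(Z, SSSZ)), add(Z, Z)), Z)))))))))
  →30  S(S(S(S(S(S(S(S(add(add(S(add(Z, mul(Z, SSSZ))), add(Z, Z)), Z)))))))))
  →31  S(S(S(S(S(S(S(S(add(S(add(add(Z, mul(Z, SSSZ)), add(Z, Z))), Z)))))))))
  →32  S(S(S(S(S(S(S(S(S(add(add(add(Z, mul(Z, SSSZ)), add(Z, Z)), Z))))))))))
  →33  S(S(S(S(S(S(S(S(S(add(add(mul(Z, SSSZ), add(Z, Z)), Z))))))))))
  →34  S(S(S(S(S(S(S(S(S(add(add(Z, add(Z, Z)), Z))))))))))
  →35  S(S(S(S(S(S(S(S(S(add(add(Z, Z), Z))))))))))
  →36  S(S(S(S(S(S(S(S(S(add(Z, Z))))))))))
  →37  S^9(Z)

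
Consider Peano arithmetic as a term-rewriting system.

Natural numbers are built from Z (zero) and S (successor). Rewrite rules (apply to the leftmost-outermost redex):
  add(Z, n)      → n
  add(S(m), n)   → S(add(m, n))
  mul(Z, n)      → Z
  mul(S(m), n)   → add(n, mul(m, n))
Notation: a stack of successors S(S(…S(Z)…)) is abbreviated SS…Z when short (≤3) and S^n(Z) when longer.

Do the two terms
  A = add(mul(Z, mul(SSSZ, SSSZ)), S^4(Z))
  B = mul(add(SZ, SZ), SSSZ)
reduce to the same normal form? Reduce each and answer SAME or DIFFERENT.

Term A:
  start: add(mul(Z, mul(SSSZ, SSSZ)), S^4(Z))
  →1  add(Z, S^4(Z))
  →2  S^4(Z)

Term B:
  start: mul(add(SZ, SZ), SSSZ)
  →1  mul(S(add(Z, SZ)), SSSZ)
  →2  add(SSSZ, mul(add(Z, SZ), SSSZ))
  →3  S(add(SSZ, mul(add(Z, SZ), SSSZ)))
  →4  S(S(add(SZ, mul(add(Z, SZ), SSSZ))))
  →5  S(S(S(add(Z, mul(add(Z, SZ), SSSZ)))))
  →6  S(S(S(mul(add(Z, SZ), SSSZ))))
  →7  S(S(S(mul(SZ, SSSZ))))
  →8  S(S(S(add(SSSZ, mul(Z, SSSZ)))))
  →9  S(S(S(S(add(SSZ, mul(Z, SSSZ))))))
  →10  S(S(S(S(S(add(SZ, mul(Z, SSSZ)))))))
  →11  S(S(S(S(S(S(add(Z, mul(Z, SSSZ))))))))
  →12  S(S(S(S(S(S(mul(Z, SSSZ)))))))
  →13  S^6(Z)

Answer: DIFFERENT — A ⇓ S^4(Z), B ⇓ S^6(Z)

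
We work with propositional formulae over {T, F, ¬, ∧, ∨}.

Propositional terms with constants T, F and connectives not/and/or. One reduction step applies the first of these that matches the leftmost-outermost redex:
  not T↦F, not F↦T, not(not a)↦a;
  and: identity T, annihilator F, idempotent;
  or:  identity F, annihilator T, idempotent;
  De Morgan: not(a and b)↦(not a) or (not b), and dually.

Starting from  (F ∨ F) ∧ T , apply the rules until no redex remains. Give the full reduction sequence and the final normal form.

Answer: normal form = F  (in 2 steps)

Reduction:
  start: (F ∨ F) ∧ T
  [1] F ∨ F
  [2] F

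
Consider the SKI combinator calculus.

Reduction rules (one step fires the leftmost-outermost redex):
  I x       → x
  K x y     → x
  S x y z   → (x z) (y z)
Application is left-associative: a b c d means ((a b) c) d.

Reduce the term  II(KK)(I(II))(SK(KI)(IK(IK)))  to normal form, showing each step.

  start: II(KK)(I(II))(SK(KI)(IK(IK)))
  step 1: I(KK)(I(II))(SK(KI)(IK(IK)))
  step 2: KK(I(II))(SK(KI)(IK(IK)))
  step 3: K(SK(KI)(IK(IK)))
  step 4: K(K(IK(IK))(KI(IK(IK))))
  step 5: K(IK(IK))
  step 6: K(K(IK))
  step 7: K(KK)

Answer: normal form = K(KK)  (in 7 steps)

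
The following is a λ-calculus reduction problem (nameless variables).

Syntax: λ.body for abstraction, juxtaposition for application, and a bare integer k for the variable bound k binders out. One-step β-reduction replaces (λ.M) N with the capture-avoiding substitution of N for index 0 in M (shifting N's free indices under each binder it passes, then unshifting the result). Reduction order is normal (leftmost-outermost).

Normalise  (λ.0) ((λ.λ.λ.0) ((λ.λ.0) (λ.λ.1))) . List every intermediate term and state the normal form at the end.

Answer: normal form = λ.λ.0  (in 2 steps)

Derivation:
  start: (λ.0) ((λ.λ.λ.0) ((λ.λ.0) (λ.λ.1)))
  step 1: (λ.λ.λ.0) ((λ.λ.0) (λ.λ.1))
  step 2: λ.λ.0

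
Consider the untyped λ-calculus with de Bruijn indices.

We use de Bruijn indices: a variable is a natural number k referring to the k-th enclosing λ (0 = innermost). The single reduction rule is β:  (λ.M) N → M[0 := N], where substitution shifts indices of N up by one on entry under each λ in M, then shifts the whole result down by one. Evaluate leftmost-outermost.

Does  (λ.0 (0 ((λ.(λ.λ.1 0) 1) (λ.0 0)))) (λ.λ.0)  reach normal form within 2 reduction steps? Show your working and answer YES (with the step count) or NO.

Answer: YES — reaches normal form λ.0 in 2 ≤ 2 steps

Working:
  start: (λ.0 (0 ((λ.(λ.λ.1 0) 1) (λ.0 0)))) (λ.λ.0)
  [1] (λ.λ.0) ((λ.λ.0) ((λ.(λ.λ.1 0) (λ.λ.0)) (λ.0 0)))
  [2] λ.0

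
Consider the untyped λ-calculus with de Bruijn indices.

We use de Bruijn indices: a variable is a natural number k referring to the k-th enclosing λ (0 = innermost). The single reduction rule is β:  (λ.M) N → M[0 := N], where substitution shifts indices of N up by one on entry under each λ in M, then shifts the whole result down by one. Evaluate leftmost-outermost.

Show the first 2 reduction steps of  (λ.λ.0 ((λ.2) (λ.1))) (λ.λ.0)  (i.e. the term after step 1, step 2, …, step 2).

  start: (λ.λ.0 ((λ.2) (λ.1))) (λ.λ.0)
  [1] λ.0 ((λ.λ.λ.0) (λ.1))
  [2] λ.0 (λ.λ.0)

Answer: after 2 steps: λ.0 (λ.λ.0)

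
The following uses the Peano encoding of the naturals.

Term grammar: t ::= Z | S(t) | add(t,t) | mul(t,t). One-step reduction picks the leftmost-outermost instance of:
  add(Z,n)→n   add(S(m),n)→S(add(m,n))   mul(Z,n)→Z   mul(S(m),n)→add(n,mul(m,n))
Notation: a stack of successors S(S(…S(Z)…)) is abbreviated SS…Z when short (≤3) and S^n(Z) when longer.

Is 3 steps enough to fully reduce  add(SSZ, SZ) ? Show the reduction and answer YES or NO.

  start: add(SSZ, SZ)
  [1] S(add(SZ, SZ))
  [2] S(S(add(Z, SZ)))
  [3] SSSZ

Answer: YES — reaches normal form SSSZ in 3 ≤ 3 steps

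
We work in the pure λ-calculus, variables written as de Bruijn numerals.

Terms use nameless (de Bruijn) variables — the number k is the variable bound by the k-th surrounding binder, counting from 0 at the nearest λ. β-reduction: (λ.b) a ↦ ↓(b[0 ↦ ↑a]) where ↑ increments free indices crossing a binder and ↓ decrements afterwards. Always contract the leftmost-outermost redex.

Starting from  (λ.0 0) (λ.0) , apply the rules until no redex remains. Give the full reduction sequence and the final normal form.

Answer: normal form = λ.0  (in 2 steps)

Reduction:
  start: (λ.0 0) (λ.0)
  [1] (λ.0) (λ.0)
  [2] λ.0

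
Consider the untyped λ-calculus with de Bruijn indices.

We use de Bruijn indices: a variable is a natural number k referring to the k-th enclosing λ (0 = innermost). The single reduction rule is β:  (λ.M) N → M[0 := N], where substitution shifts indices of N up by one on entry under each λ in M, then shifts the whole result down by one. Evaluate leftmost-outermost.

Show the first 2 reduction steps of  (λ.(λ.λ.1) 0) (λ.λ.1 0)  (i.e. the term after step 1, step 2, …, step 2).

Answer: after 2 steps: λ.λ.λ.1 0

Reduction:
  start: (λ.(λ.λ.1) 0) (λ.λ.1 0)
  [1] (λ.λ.1) (λ.λ.1 0)
  [2] λ.λ.λ.1 0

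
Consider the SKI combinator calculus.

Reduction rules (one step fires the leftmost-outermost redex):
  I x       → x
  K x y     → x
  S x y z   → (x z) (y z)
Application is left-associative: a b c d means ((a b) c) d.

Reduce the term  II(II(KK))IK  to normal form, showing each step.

  start: II(II(KK))IK
  [1] I(II(KK))IK
  [2] II(KK)IK
  [3] I(KK)IK
  [4] KKIK
  [5] KK

Answer: normal form = KK  (in 5 steps)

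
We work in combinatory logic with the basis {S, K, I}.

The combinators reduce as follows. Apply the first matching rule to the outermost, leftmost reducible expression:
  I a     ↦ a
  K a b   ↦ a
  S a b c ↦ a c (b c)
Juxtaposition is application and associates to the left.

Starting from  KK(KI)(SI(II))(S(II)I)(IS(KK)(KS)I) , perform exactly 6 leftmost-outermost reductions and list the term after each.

Answer: after 6 steps: KKI(KSI)(II(IS(KK)(KS)I))

Derivation:
  start: KK(KI)(SI(II))(S(II)I)(IS(KK)(KS)I)
  →1  K(SI(II))(S(II)I)(IS(KK)(KS)I)
  →2  SI(II)(IS(KK)(KS)I)
  →3  I(IS(KK)(KS)I)(II(IS(KK)(KS)I))
  →4  IS(KK)(KS)I(II(IS(KK)(KS)I))
  →5  S(KK)(KS)I(II(IS(KK)(KS)I))
  →6  KKI(KSI)(II(IS(KK)(KS)I))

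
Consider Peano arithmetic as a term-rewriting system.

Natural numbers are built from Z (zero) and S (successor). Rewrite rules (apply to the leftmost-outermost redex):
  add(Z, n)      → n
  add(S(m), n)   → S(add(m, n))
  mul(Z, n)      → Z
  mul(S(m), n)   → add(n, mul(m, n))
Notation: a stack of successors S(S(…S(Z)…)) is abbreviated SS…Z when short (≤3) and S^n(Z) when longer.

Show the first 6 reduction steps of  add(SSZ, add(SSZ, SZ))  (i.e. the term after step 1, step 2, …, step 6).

Answer: after 6 steps: S^5(Z)

Derivation:
  start: add(SSZ, add(SSZ, SZ))
  [1] S(add(SZ, add(SSZ, SZ)))
  [2] S(S(add(Z, add(SSZ, SZ))))
  [3] S(S(add(SSZ, SZ)))
  [4] S(S(S(add(SZ, SZ))))
  [5] S(S(S(S(add(Z, SZ)))))
  [6] S^5(Z)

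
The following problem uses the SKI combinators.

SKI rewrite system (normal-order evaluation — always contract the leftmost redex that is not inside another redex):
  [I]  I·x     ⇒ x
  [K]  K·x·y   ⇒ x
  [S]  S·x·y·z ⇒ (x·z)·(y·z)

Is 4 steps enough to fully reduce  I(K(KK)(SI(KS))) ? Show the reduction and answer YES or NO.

Answer: YES — reaches normal form KK in 2 ≤ 4 steps

Derivation:
  start: I(K(KK)(SI(KS)))
  step 1: K(KK)(SI(KS))
  step 2: KK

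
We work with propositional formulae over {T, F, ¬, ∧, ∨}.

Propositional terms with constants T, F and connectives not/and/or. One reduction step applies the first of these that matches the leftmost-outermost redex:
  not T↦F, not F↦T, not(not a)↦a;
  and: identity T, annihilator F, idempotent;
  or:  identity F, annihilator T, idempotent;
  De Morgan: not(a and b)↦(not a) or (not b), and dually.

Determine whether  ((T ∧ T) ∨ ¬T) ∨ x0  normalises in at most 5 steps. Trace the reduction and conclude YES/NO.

  start: ((T ∧ T) ∨ ¬T) ∨ x0
  step 1: (T ∨ ¬T) ∨ x0
  step 2: T ∨ x0
  step 3: T

Answer: YES — reaches normal form T in 3 ≤ 5 steps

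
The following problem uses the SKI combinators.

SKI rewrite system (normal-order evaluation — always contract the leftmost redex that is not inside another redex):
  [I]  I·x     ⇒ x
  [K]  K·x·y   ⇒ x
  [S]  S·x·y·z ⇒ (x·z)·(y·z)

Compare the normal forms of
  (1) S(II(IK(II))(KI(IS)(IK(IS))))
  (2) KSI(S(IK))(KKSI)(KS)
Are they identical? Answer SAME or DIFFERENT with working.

Term A:
  start: S(II(IK(II))(KI(IS)(IK(IS))))
  [1] S(I(IK(II))(KI(IS)(IK(IS))))
  [2] S(IK(II)(KI(IS)(IK(IS))))
  [3] S(K(II)(KI(IS)(IK(IS))))
  [4] S(II)
  [5] SI

Term B:
  start: KSI(S(IK))(KKSI)(KS)
  [1] S(S(IK))(KKSI)(KS)
  [2] S(IK)(KS)(KKSI(KS))
  [3] IK(KKSI(KS))(KS(KKSI(KS)))
  [4] K(KKSI(KS))(KS(KKSI(KS)))
  [5] KKSI(KS)
  [6] KI(KS)
  [7] I

Answer: DIFFERENT — A ⇓ SI, B ⇓ I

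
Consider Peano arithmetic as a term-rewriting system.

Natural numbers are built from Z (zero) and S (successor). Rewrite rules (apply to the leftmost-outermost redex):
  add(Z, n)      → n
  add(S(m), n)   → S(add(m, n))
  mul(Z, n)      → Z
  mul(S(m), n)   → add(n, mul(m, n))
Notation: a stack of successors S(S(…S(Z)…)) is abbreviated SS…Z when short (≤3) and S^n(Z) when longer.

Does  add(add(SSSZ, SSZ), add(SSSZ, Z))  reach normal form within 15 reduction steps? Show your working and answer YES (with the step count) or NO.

  start: add(add(SSSZ, SSZ), add(SSSZ, Z))
  →1  add(S(add(SSZ, SSZ)), add(SSSZ, Z))
  →2  S(add(add(SSZ, SSZ), add(SSSZ, Z)))
  →3  S(add(S(add(SZ, SSZ)), add(SSSZ, Z)))
  →4  S(S(add(add(SZ, SSZ), add(SSSZ, Z))))
  →5  S(S(add(S(add(Z, SSZ)), add(SSSZ, Z))))
  →6  S(S(S(add(add(Z, SSZ), add(SSSZ, Z)))))
  →7  S(S(S(add(SSZ, add(SSSZ, Z)))))
  →8  S(S(S(S(add(SZ, add(SSSZ, Z))))))
  →9  S(S(S(S(S(add(Z, add(SSSZ, Z)))))))
  →10  S(S(S(S(S(add(SSSZ, Z))))))
  →11  S(S(S(S(S(S(add(SSZ, Z)))))))
  →12  S(S(S(S(S(S(S(add(SZ, Z))))))))
  →13  S(S(S(S(S(S(S(S(add(Z, Z)))))))))
  →14  S^8(Z)

Answer: YES — reaches normal form S^8(Z) in 14 ≤ 15 steps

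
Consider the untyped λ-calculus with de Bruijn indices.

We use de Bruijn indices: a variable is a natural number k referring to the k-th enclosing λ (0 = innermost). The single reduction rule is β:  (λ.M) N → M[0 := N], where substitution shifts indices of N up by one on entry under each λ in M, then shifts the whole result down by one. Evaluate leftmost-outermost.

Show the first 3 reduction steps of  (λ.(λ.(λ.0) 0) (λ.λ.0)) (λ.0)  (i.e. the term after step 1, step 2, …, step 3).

  start: (λ.(λ.(λ.0) 0) (λ.λ.0)) (λ.0)
  →1  (λ.(λ.0) 0) (λ.λ.0)
  →2  (λ.0) (λ.λ.0)
  →3  λ.λ.0

Answer: after 3 steps: λ.λ.0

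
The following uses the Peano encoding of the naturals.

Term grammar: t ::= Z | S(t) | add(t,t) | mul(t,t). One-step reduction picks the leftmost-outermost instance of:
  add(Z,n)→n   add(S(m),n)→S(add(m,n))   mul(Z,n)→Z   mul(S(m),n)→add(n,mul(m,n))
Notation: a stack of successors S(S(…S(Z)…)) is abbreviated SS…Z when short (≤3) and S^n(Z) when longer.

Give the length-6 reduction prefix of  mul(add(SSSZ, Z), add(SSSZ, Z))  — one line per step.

  start: mul(add(SSSZ, Z), add(SSSZ, Z))
  →1  mul(S(add(SSZ, Z)), add(SSSZ, Z))
  →2  add(add(SSSZ, Z), mul(add(SSZ, Z), add(SSSZ, Z)))
  →3  add(S(add(SSZ, Z)), mul(add(SSZ, Z), add(SSSZ, Z)))
  →4  S(add(add(SSZ, Z), mul(add(SSZ, Z), add(SSSZ, Z))))
  →5  S(add(S(add(SZ, Z)), mul(add(SSZ, Z), add(SSSZ, Z))))
  →6  S(S(add(add(SZ, Z), mul(add(SSZ, Z), add(SSSZ, Z)))))

Answer: after 6 steps: S(S(add(add(SZ, Z), mul(add(SSZ, Z), add(SSSZ, Z)))))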